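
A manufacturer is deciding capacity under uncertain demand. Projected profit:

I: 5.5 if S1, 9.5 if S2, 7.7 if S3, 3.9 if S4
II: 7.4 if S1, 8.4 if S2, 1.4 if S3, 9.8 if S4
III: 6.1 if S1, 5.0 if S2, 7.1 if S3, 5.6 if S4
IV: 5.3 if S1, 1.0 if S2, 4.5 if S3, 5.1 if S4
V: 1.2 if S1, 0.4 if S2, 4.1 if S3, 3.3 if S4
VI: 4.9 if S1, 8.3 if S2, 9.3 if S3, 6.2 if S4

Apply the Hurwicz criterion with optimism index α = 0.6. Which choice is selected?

VI

I: 0.6·9.5 + 0.4·3.9 = 7.26
II: 0.6·9.8 + 0.4·1.4 = 6.44
III: 0.6·7.1 + 0.4·5.0 = 6.26
IV: 0.6·5.3 + 0.4·1.0 = 3.58
V: 0.6·4.1 + 0.4·0.4 = 2.62
VI: 0.6·9.3 + 0.4·4.9 = 7.54
Highest Hurwicz score = 7.54 → VI.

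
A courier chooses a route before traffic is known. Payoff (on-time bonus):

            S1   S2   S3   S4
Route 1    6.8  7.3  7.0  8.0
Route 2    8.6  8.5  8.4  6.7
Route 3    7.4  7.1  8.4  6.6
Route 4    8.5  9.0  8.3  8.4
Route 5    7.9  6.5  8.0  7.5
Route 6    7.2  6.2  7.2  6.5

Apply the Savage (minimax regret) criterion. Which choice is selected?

Column bests: S1=8.6, S2=9.0, S3=8.4, S4=8.4.
Route 1 regrets: 1.8, 1.7, 1.4, 0.4 → max 1.8
Route 2 regrets: 0.0, 0.5, 0.0, 1.7 → max 1.7
Route 3 regrets: 1.2, 1.9, 0.0, 1.8 → max 1.9
Route 4 regrets: 0.1, 0.0, 0.1, 0.0 → max 0.1
Route 5 regrets: 0.7, 2.5, 0.4, 0.9 → max 2.5
Route 6 regrets: 1.4, 2.8, 1.2, 1.9 → max 2.8
Smallest max regret = 0.1 → Route 4.

Route 4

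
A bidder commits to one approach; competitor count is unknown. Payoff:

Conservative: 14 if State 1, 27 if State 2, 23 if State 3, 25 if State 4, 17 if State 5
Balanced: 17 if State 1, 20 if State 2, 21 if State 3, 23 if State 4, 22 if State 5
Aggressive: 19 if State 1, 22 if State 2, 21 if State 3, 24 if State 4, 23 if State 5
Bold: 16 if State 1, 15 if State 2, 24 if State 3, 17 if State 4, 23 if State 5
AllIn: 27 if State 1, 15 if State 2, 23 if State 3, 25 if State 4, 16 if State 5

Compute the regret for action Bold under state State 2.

12

Best payoff under State 2 is 27.
Regret = 27 − 15 = 12.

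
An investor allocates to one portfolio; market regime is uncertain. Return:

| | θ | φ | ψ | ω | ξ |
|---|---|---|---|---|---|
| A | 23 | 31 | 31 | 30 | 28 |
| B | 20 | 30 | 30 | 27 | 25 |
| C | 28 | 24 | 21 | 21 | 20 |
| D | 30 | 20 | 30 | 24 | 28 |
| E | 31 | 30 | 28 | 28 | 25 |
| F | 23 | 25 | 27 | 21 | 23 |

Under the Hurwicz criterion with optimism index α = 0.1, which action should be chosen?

A: 0.1·31 + 0.9·23 = 23.8
B: 0.1·30 + 0.9·20 = 21
C: 0.1·28 + 0.9·20 = 20.8
D: 0.1·30 + 0.9·20 = 21
E: 0.1·31 + 0.9·25 = 25.6
F: 0.1·27 + 0.9·21 = 21.6
Highest Hurwicz score = 25.6 → E.

E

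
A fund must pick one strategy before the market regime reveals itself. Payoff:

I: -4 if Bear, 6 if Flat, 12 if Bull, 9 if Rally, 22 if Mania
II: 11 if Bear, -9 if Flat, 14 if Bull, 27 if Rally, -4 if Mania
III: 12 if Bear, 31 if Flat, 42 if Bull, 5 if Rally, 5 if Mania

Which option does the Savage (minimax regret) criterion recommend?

III

Column bests: Bear=12, Flat=31, Bull=42, Rally=27, Mania=22.
I regrets: 16, 25, 30, 18, 0 → max 30
II regrets: 1, 40, 28, 0, 26 → max 40
III regrets: 0, 0, 0, 22, 17 → max 22
Smallest max regret = 22 → III.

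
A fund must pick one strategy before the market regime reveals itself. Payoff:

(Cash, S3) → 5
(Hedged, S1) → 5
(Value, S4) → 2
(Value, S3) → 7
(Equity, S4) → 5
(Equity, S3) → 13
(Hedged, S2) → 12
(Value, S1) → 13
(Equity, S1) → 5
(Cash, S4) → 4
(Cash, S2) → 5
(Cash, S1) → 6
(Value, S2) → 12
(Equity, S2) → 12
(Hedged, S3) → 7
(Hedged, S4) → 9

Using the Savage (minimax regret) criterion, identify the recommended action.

Column bests: S1=13, S2=12, S3=13, S4=9.
Cash regrets: 7, 7, 8, 5 → max 8
Equity regrets: 8, 0, 0, 4 → max 8
Hedged regrets: 8, 0, 6, 0 → max 8
Value regrets: 0, 0, 6, 7 → max 7
Smallest max regret = 7 → Value.

Value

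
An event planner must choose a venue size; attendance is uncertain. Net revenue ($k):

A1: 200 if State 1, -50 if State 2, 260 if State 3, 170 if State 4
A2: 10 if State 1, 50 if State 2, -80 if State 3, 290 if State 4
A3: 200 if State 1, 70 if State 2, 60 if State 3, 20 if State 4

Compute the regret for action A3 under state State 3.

200

Best payoff under State 3 is 260.
Regret = 260 − 60 = 200.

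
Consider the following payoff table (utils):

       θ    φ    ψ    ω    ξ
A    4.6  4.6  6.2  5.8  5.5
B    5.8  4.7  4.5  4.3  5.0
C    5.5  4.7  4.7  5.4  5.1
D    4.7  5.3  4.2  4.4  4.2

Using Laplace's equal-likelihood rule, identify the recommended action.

A

Row averages: A=5.34, B=4.86, C=5.08, D=4.56
Highest average = 5.34 → A.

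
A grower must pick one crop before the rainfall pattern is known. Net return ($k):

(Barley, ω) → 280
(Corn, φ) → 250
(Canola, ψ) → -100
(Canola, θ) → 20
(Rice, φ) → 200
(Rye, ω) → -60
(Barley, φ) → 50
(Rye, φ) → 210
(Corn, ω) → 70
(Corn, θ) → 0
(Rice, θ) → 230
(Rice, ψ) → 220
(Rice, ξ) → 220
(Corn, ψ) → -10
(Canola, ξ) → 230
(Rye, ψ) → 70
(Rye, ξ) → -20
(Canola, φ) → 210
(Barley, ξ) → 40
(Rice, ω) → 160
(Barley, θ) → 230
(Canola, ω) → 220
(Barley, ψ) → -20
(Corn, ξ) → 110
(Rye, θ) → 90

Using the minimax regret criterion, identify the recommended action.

Column bests: θ=230, φ=250, ψ=220, ω=280, ξ=230.
Rye regrets: 140, 40, 150, 340, 250 → max 340
Barley regrets: 0, 200, 240, 0, 190 → max 240
Corn regrets: 230, 0, 230, 210, 120 → max 230
Rice regrets: 0, 50, 0, 120, 10 → max 120
Canola regrets: 210, 40, 320, 60, 0 → max 320
Smallest max regret = 120 → Rice.

Rice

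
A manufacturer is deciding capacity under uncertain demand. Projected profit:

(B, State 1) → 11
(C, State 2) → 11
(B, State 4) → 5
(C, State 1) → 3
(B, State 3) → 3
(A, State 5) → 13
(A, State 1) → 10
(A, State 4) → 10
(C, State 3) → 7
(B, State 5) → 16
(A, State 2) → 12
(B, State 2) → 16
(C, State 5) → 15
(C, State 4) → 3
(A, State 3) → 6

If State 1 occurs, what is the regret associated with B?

0

Best payoff under State 1 is 11.
Regret = 11 − 11 = 0.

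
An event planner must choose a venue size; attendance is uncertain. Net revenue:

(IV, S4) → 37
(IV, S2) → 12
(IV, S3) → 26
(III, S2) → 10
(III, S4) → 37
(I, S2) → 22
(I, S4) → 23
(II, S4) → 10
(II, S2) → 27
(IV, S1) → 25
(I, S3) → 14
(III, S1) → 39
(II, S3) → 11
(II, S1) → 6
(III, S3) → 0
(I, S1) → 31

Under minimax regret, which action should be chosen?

I

Column bests: S1=39, S2=27, S3=26, S4=37.
I regrets: 8, 5, 12, 14 → max 14
II regrets: 33, 0, 15, 27 → max 33
III regrets: 0, 17, 26, 0 → max 26
IV regrets: 14, 15, 0, 0 → max 15
Smallest max regret = 14 → I.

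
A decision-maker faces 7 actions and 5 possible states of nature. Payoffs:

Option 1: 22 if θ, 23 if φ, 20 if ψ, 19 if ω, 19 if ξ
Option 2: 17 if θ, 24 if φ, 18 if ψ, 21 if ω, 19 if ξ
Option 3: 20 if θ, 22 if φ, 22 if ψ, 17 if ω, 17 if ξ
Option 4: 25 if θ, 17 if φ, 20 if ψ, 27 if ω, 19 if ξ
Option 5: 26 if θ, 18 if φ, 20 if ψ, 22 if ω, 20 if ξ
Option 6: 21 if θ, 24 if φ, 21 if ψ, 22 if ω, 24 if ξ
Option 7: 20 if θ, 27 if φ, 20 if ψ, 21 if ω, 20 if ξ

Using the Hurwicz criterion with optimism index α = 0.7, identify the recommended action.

Option 1: 0.7·23 + 0.3·19 = 21.8
Option 2: 0.7·24 + 0.3·17 = 21.9
Option 3: 0.7·22 + 0.3·17 = 20.5
Option 4: 0.7·27 + 0.3·17 = 24
Option 5: 0.7·26 + 0.3·18 = 23.6
Option 6: 0.7·24 + 0.3·21 = 23.1
Option 7: 0.7·27 + 0.3·20 = 24.9
Highest Hurwicz score = 24.9 → Option 7.

Option 7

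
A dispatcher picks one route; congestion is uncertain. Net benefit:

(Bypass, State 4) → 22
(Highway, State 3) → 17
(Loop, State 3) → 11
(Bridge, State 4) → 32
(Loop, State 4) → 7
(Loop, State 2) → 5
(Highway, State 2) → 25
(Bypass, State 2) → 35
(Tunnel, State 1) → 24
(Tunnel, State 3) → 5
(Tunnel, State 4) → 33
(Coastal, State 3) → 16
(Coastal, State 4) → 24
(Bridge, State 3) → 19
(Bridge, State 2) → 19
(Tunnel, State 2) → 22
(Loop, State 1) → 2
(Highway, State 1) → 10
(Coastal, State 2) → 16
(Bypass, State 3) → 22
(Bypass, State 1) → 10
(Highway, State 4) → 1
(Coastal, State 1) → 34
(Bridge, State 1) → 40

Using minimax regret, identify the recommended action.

Column bests: State 1=40, State 2=35, State 3=22, State 4=33.
Bypass regrets: 30, 0, 0, 11 → max 30
Highway regrets: 30, 10, 5, 32 → max 32
Loop regrets: 38, 30, 11, 26 → max 38
Coastal regrets: 6, 19, 6, 9 → max 19
Tunnel regrets: 16, 13, 17, 0 → max 17
Bridge regrets: 0, 16, 3, 1 → max 16
Smallest max regret = 16 → Bridge.

Bridge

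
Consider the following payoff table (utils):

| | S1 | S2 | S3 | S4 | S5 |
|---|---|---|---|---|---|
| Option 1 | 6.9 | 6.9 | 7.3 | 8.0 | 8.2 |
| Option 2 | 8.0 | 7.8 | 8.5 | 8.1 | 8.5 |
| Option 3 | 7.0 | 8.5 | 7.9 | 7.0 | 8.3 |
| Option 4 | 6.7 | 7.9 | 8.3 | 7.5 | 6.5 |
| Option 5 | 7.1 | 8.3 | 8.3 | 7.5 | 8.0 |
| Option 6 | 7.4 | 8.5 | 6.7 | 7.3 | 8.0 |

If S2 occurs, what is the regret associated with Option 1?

Best payoff under S2 is 8.5.
Regret = 8.5 − 6.9 = 1.6.

1.6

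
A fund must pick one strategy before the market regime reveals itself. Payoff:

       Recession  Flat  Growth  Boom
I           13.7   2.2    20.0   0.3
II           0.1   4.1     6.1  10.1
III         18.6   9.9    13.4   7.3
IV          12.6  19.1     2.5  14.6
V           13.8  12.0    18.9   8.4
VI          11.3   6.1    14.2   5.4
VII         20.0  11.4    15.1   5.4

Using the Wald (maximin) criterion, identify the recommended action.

Row minima: I=0.3, II=0.1, III=7.3, IV=2.5, V=8.4, VI=5.4, VII=5.4
Best worst-case = 8.4 → V.

V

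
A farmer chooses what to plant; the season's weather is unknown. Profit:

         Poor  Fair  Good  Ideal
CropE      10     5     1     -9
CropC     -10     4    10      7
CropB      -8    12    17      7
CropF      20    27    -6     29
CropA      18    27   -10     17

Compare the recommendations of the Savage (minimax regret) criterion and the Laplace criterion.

Column bests: Poor=20, Fair=27, Good=17, Ideal=29.
CropE regrets: 10, 22, 16, 38 → max 38
CropC regrets: 30, 23, 7, 22 → max 30
CropB regrets: 28, 15, 0, 22 → max 28
CropF regrets: 0, 0, 23, 0 → max 23
CropA regrets: 2, 0, 27, 12 → max 27
Smallest max regret = 23 → CropF.
Row averages: CropE=1.75, CropC=2.75, CropB=7, CropF=17.5, CropA=13
Highest average = 17.5 → CropF.

minimax regret → CropF; laplace → CropF (agree)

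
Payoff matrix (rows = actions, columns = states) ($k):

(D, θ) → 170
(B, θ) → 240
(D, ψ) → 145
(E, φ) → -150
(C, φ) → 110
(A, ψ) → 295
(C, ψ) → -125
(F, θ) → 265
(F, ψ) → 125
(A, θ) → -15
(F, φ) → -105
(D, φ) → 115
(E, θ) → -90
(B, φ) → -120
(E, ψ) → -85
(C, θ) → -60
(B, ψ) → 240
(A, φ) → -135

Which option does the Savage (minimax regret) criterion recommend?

D

Column bests: θ=265, φ=115, ψ=295.
A regrets: 280, 250, 0 → max 280
B regrets: 25, 235, 55 → max 235
C regrets: 325, 5, 420 → max 420
D regrets: 95, 0, 150 → max 150
E regrets: 355, 265, 380 → max 380
F regrets: 0, 220, 170 → max 220
Smallest max regret = 150 → D.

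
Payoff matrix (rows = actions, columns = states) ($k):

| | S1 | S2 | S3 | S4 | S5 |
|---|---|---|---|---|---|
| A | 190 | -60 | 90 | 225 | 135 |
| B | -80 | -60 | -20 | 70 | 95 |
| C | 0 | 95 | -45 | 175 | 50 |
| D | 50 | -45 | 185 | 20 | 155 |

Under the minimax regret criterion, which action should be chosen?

Column bests: S1=190, S2=95, S3=185, S4=225, S5=155.
A regrets: 0, 155, 95, 0, 20 → max 155
B regrets: 270, 155, 205, 155, 60 → max 270
C regrets: 190, 0, 230, 50, 105 → max 230
D regrets: 140, 140, 0, 205, 0 → max 205
Smallest max regret = 155 → A.

A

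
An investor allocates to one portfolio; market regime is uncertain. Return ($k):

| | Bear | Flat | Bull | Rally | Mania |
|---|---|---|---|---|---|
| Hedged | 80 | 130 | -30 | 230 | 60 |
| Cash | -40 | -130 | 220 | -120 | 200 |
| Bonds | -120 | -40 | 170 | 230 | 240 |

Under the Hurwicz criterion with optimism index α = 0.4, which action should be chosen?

Hedged: 0.4·230 + 0.6·(-30) = 74
Cash: 0.4·220 + 0.6·(-130) = 10
Bonds: 0.4·240 + 0.6·(-120) = 24
Highest Hurwicz score = 74 → Hedged.

Hedged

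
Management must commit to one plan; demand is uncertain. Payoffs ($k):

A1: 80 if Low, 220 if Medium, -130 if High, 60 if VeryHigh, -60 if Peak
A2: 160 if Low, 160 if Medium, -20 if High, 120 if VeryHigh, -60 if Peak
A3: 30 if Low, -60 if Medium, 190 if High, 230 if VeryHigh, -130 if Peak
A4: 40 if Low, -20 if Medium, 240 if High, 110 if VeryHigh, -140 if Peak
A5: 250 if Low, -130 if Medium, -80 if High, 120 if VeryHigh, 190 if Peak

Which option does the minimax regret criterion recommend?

A2

Column bests: Low=250, Medium=220, High=240, VeryHigh=230, Peak=190.
A1 regrets: 170, 0, 370, 170, 250 → max 370
A2 regrets: 90, 60, 260, 110, 250 → max 260
A3 regrets: 220, 280, 50, 0, 320 → max 320
A4 regrets: 210, 240, 0, 120, 330 → max 330
A5 regrets: 0, 350, 320, 110, 0 → max 350
Smallest max regret = 260 → A2.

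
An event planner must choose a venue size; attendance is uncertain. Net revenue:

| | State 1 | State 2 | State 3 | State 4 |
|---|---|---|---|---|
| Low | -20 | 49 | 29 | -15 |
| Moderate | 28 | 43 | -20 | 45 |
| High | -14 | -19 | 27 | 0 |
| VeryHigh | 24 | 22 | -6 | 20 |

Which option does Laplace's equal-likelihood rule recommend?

Moderate

Row averages: Low=10.75, Moderate=24, High=-1.5, VeryHigh=15
Highest average = 24 → Moderate.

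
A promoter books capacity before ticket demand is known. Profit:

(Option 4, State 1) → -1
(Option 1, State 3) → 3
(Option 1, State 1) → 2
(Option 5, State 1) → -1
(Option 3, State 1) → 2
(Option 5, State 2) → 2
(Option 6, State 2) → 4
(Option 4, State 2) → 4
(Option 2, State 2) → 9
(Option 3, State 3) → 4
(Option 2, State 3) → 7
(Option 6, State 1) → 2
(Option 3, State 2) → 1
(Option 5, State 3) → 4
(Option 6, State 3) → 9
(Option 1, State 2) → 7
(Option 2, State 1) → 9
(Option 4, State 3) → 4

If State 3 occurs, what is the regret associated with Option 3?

5

Best payoff under State 3 is 9.
Regret = 9 − 4 = 5.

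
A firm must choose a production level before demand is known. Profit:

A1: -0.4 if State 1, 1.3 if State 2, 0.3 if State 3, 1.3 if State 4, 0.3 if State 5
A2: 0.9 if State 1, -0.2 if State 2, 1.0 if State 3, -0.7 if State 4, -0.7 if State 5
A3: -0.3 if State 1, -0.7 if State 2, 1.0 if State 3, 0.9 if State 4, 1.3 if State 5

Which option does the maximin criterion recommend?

Row minima: A1=-0.4, A2=-0.7, A3=-0.7
Best worst-case = -0.4 → A1.

A1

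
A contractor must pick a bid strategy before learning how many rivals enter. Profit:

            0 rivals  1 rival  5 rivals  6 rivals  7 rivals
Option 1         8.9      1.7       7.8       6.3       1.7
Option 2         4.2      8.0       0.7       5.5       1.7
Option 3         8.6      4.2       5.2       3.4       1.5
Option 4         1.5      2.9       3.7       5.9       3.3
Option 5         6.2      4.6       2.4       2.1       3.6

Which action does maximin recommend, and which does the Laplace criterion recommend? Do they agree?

Row minima: Option 1=1.7, Option 2=0.7, Option 3=1.5, Option 4=1.5, Option 5=2.1
Best worst-case = 2.1 → Option 5.
Row averages: Option 1=5.28, Option 2=4.02, Option 3=4.58, Option 4=3.46, Option 5=3.78
Highest average = 5.28 → Option 1.

maximin → Option 5; laplace → Option 1 (disagree)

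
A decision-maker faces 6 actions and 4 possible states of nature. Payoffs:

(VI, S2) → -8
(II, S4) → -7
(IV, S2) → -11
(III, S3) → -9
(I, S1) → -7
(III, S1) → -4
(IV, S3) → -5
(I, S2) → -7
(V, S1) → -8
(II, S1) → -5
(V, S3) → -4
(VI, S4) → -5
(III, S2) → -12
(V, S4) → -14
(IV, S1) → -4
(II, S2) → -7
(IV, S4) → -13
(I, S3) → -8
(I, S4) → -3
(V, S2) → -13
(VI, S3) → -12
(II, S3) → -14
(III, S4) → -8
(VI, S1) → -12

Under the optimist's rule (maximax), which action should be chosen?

I

Row maxima: I=-3, II=-5, III=-4, IV=-4, V=-4, VI=-5
Best best-case = -3 → I.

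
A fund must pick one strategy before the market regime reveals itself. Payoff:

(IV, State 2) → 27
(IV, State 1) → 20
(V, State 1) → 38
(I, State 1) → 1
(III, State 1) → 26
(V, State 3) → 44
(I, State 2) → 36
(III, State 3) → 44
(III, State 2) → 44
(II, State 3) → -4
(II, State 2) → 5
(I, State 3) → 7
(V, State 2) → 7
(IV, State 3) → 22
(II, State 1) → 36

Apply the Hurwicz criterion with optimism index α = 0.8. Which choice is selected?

III

I: 0.8·36 + 0.2·1 = 29
II: 0.8·36 + 0.2·(-4) = 28
III: 0.8·44 + 0.2·26 = 40.4
IV: 0.8·27 + 0.2·20 = 25.6
V: 0.8·44 + 0.2·7 = 36.6
Highest Hurwicz score = 40.4 → III.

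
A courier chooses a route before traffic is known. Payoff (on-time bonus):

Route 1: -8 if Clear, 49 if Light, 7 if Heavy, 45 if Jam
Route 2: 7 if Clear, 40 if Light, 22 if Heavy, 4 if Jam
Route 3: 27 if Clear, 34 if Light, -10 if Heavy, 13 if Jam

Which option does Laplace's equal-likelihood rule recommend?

Route 1

Row averages: Route 1=23.25, Route 2=18.25, Route 3=16
Highest average = 23.25 → Route 1.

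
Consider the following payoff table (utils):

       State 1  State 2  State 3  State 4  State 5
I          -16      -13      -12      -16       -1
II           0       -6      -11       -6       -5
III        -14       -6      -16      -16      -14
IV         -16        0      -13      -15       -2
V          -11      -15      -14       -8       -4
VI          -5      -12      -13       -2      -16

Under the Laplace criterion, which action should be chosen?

II

Row averages: I=-11.6, II=-5.6, III=-13.2, IV=-9.2, V=-10.4, VI=-9.6
Highest average = -5.6 → II.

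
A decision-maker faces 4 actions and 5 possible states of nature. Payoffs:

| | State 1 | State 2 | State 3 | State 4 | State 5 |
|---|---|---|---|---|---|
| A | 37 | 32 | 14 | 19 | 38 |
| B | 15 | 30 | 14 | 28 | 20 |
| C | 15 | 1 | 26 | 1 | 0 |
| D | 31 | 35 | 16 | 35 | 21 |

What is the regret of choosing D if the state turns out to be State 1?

6

Best payoff under State 1 is 37.
Regret = 37 − 31 = 6.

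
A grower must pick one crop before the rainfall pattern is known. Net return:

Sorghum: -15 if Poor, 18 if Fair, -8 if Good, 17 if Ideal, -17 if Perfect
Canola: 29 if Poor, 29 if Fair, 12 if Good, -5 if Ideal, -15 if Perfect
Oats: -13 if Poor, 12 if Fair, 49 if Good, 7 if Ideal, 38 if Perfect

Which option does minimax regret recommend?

Oats

Column bests: Poor=29, Fair=29, Good=49, Ideal=17, Perfect=38.
Sorghum regrets: 44, 11, 57, 0, 55 → max 57
Canola regrets: 0, 0, 37, 22, 53 → max 53
Oats regrets: 42, 17, 0, 10, 0 → max 42
Smallest max regret = 42 → Oats.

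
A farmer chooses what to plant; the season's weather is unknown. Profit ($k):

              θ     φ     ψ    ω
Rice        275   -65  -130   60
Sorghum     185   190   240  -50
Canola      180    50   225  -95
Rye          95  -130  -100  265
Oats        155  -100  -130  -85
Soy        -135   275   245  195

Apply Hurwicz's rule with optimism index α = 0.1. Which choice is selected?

Sorghum

Rice: 0.1·275 + 0.9·(-130) = -89.5
Sorghum: 0.1·240 + 0.9·(-50) = -21
Canola: 0.1·225 + 0.9·(-95) = -63
Rye: 0.1·265 + 0.9·(-130) = -90.5
Oats: 0.1·155 + 0.9·(-130) = -101.5
Soy: 0.1·275 + 0.9·(-135) = -94
Highest Hurwicz score = -21 → Sorghum.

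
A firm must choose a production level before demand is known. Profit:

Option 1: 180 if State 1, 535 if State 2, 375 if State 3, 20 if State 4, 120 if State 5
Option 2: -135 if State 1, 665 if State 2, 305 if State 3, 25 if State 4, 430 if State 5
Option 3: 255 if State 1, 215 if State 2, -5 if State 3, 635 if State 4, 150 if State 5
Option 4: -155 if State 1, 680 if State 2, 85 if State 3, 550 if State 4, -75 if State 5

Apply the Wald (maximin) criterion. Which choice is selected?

Option 1

Row minima: Option 1=20, Option 2=-135, Option 3=-5, Option 4=-155
Best worst-case = 20 → Option 1.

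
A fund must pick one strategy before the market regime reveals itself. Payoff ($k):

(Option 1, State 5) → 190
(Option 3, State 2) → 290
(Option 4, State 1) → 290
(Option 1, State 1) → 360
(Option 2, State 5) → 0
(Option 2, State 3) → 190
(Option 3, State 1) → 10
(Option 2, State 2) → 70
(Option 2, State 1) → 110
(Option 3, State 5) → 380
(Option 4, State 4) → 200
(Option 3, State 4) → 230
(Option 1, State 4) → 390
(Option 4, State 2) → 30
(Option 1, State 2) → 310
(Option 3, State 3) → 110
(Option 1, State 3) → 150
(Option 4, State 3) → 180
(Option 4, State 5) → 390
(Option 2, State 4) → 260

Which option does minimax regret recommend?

Column bests: State 1=360, State 2=310, State 3=190, State 4=390, State 5=390.
Option 1 regrets: 0, 0, 40, 0, 200 → max 200
Option 2 regrets: 250, 240, 0, 130, 390 → max 390
Option 3 regrets: 350, 20, 80, 160, 10 → max 350
Option 4 regrets: 70, 280, 10, 190, 0 → max 280
Smallest max regret = 200 → Option 1.

Option 1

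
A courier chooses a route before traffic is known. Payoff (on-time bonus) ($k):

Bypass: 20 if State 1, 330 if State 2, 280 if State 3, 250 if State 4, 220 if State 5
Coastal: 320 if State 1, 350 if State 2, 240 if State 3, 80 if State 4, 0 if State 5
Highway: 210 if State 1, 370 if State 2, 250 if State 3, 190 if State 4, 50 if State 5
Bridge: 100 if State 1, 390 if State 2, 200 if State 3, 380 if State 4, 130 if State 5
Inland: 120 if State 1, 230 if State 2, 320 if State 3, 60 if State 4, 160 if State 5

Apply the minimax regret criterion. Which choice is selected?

Column bests: State 1=320, State 2=390, State 3=320, State 4=380, State 5=220.
Bypass regrets: 300, 60, 40, 130, 0 → max 300
Coastal regrets: 0, 40, 80, 300, 220 → max 300
Highway regrets: 110, 20, 70, 190, 170 → max 190
Bridge regrets: 220, 0, 120, 0, 90 → max 220
Inland regrets: 200, 160, 0, 320, 60 → max 320
Smallest max regret = 190 → Highway.

Highway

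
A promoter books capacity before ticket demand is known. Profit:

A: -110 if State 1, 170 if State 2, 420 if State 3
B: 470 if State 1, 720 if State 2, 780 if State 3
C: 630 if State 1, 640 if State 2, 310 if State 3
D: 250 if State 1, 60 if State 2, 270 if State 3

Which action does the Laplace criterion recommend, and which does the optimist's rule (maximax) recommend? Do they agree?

laplace → B; maximax → B (agree)

Row averages: A=160, B=1970/3, C=1580/3, D=580/3
Highest average = 1970/3 → B.
Row maxima: A=420, B=780, C=640, D=270
Best best-case = 780 → B.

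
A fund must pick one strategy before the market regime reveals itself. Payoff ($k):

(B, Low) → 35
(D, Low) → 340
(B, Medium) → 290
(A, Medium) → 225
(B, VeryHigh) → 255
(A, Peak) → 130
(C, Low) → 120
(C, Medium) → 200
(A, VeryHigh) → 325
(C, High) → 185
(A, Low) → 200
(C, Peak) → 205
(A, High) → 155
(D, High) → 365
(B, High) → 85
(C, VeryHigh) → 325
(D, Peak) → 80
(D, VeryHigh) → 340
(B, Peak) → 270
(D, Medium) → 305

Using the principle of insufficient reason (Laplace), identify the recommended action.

Row averages: A=207, B=187, C=207, D=286
Highest average = 286 → D.

D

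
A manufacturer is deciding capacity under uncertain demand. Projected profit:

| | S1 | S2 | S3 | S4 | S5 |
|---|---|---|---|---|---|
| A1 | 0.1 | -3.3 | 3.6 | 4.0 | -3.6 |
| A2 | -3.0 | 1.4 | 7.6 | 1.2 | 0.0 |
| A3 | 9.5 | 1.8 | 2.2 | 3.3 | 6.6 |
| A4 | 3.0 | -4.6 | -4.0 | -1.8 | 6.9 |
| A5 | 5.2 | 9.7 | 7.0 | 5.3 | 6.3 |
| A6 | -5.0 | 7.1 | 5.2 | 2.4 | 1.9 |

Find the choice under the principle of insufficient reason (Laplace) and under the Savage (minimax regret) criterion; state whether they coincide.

Row averages: A1=0.16, A2=1.44, A3=4.68, A4=-0.1, A5=6.7, A6=2.32
Highest average = 6.7 → A5.
Column bests: S1=9.5, S2=9.7, S3=7.6, S4=5.3, S5=6.9.
A1 regrets: 9.4, 13.0, 4.0, 1.3, 10.5 → max 13.0
A2 regrets: 12.5, 8.3, 0.0, 4.1, 6.9 → max 12.5
A3 regrets: 0.0, 7.9, 5.4, 2.0, 0.3 → max 7.9
A4 regrets: 6.5, 14.3, 11.6, 7.1, 0.0 → max 14.3
A5 regrets: 4.3, 0.0, 0.6, 0.0, 0.6 → max 4.3
A6 regrets: 14.5, 2.6, 2.4, 2.9, 5.0 → max 14.5
Smallest max regret = 4.3 → A5.

laplace → A5; minimax regret → A5 (agree)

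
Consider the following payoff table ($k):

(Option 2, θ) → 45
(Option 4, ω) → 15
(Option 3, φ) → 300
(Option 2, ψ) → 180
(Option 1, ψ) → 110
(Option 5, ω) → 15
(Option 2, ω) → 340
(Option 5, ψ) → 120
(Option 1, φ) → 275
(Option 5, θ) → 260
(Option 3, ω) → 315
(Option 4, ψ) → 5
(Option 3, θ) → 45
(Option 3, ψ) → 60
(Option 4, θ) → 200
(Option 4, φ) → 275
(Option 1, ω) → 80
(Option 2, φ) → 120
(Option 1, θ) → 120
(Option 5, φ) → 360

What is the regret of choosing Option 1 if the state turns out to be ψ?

Best payoff under ψ is 180.
Regret = 180 − 110 = 70.

70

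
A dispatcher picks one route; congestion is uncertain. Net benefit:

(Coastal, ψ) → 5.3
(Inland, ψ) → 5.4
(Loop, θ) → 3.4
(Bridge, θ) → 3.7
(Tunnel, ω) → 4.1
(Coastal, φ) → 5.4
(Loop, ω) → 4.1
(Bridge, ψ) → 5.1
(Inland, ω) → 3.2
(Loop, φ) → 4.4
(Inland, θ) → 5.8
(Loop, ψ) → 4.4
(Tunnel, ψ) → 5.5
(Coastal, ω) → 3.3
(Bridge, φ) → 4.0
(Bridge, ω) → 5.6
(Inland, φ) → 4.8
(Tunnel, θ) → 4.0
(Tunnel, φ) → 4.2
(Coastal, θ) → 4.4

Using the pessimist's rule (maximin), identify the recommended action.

Row minima: Inland=3.2, Loop=3.4, Bridge=3.7, Coastal=3.3, Tunnel=4.0
Best worst-case = 4.0 → Tunnel.

Tunnel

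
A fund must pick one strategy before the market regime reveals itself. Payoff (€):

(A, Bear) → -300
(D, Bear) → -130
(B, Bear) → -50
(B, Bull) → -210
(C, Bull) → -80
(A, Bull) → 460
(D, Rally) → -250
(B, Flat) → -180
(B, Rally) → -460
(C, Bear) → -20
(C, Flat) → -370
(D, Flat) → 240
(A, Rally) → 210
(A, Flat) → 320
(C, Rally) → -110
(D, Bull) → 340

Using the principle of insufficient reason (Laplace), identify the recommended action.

A

Row averages: A=172.5, B=-225, C=-145, D=50
Highest average = 172.5 → A.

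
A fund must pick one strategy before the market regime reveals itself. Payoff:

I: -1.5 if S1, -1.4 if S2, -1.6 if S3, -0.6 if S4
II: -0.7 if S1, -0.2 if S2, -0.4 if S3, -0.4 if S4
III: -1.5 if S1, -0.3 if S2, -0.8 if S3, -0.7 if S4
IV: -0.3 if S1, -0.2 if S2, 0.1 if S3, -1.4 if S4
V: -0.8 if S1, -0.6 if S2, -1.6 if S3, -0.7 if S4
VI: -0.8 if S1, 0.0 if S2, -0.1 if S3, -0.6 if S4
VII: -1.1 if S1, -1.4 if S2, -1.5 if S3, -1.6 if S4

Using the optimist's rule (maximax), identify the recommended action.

Row maxima: I=-0.6, II=-0.2, III=-0.3, IV=0.1, V=-0.6, VI=0.0, VII=-1.1
Best best-case = 0.1 → IV.

IV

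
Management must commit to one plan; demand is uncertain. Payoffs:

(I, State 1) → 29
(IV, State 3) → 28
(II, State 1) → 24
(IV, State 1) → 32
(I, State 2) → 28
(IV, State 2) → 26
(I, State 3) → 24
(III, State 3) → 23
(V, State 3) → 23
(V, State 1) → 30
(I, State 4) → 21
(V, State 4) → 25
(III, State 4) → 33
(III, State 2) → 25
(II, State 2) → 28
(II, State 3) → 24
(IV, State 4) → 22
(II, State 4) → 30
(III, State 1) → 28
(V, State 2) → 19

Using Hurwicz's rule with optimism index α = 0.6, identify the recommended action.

III

I: 0.6·29 + 0.4·21 = 25.8
II: 0.6·30 + 0.4·24 = 27.6
III: 0.6·33 + 0.4·23 = 29
IV: 0.6·32 + 0.4·22 = 28
V: 0.6·30 + 0.4·19 = 25.6
Highest Hurwicz score = 29 → III.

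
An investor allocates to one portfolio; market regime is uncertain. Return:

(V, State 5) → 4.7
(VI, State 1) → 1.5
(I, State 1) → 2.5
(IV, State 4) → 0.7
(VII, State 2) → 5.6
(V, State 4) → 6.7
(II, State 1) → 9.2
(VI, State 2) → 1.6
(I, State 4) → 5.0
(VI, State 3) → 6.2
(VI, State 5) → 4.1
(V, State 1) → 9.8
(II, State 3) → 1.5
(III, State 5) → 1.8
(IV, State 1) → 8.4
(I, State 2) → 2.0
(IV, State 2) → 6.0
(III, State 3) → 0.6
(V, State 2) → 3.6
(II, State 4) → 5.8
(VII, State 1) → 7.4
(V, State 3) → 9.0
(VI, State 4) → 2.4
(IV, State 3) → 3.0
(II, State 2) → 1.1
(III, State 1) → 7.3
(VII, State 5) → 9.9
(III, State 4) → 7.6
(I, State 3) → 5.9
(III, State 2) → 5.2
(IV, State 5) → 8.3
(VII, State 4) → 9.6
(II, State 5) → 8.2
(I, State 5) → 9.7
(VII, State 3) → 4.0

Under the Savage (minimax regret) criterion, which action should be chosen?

VII

Column bests: State 1=9.8, State 2=6.0, State 3=9.0, State 4=9.6, State 5=9.9.
I regrets: 7.3, 4.0, 3.1, 4.6, 0.2 → max 7.3
II regrets: 0.6, 4.9, 7.5, 3.8, 1.7 → max 7.5
III regrets: 2.5, 0.8, 8.4, 2.0, 8.1 → max 8.4
IV regrets: 1.4, 0.0, 6.0, 8.9, 1.6 → max 8.9
V regrets: 0.0, 2.4, 0.0, 2.9, 5.2 → max 5.2
VI regrets: 8.3, 4.4, 2.8, 7.2, 5.8 → max 8.3
VII regrets: 2.4, 0.4, 5.0, 0.0, 0.0 → max 5.0
Smallest max regret = 5.0 → VII.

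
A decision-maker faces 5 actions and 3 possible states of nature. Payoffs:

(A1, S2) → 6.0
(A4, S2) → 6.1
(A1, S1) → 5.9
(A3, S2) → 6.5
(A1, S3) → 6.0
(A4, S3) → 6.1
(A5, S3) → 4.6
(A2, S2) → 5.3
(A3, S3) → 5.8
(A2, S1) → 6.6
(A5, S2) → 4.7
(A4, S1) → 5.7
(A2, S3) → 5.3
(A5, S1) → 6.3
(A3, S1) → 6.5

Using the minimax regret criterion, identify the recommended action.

Column bests: S1=6.6, S2=6.5, S3=6.1.
A1 regrets: 0.7, 0.5, 0.1 → max 0.7
A2 regrets: 0.0, 1.2, 0.8 → max 1.2
A3 regrets: 0.1, 0.0, 0.3 → max 0.3
A4 regrets: 0.9, 0.4, 0.0 → max 0.9
A5 regrets: 0.3, 1.8, 1.5 → max 1.8
Smallest max regret = 0.3 → A3.

A3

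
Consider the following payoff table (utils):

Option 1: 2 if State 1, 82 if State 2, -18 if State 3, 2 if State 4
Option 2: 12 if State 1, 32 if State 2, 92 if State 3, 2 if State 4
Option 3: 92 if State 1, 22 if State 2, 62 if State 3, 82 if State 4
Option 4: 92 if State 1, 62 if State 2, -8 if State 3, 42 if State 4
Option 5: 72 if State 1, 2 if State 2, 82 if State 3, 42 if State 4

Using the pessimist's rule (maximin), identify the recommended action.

Option 3

Row minima: Option 1=-18, Option 2=2, Option 3=22, Option 4=-8, Option 5=2
Best worst-case = 22 → Option 3.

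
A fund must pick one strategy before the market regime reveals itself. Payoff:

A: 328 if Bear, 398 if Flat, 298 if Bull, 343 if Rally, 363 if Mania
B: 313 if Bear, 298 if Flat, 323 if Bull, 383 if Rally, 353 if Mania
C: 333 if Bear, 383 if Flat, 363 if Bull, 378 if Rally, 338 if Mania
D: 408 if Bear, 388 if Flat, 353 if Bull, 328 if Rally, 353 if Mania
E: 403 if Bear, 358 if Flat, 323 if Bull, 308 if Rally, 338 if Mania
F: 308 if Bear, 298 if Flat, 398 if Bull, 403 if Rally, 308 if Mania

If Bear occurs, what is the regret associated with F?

100

Best payoff under Bear is 408.
Regret = 408 − 308 = 100.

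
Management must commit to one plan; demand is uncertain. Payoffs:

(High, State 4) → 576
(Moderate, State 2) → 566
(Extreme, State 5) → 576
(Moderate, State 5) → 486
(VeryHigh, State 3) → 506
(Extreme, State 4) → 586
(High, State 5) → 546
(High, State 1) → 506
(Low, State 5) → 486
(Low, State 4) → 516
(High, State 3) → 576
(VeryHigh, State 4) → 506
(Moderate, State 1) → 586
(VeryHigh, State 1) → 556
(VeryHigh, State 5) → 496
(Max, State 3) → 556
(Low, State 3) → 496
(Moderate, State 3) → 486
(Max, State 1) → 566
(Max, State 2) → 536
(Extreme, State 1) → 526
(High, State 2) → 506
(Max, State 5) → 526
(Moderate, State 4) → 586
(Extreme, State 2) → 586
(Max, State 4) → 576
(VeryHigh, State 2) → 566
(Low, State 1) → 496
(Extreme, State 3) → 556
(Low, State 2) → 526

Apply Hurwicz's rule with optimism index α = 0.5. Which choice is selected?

Low: 0.5·526 + 0.5·486 = 506
Moderate: 0.5·586 + 0.5·486 = 536
High: 0.5·576 + 0.5·506 = 541
VeryHigh: 0.5·566 + 0.5·496 = 531
Extreme: 0.5·586 + 0.5·526 = 556
Max: 0.5·576 + 0.5·526 = 551
Highest Hurwicz score = 556 → Extreme.

Extreme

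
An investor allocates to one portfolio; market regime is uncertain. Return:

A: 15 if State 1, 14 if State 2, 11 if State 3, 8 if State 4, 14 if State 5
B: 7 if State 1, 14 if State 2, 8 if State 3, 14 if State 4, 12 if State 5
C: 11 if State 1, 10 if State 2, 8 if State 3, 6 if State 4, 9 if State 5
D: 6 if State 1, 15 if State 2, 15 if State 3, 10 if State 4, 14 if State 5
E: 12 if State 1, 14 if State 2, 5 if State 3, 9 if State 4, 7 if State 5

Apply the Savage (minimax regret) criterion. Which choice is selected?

Column bests: State 1=15, State 2=15, State 3=15, State 4=14, State 5=14.
A regrets: 0, 1, 4, 6, 0 → max 6
B regrets: 8, 1, 7, 0, 2 → max 8
C regrets: 4, 5, 7, 8, 5 → max 8
D regrets: 9, 0, 0, 4, 0 → max 9
E regrets: 3, 1, 10, 5, 7 → max 10
Smallest max regret = 6 → A.

A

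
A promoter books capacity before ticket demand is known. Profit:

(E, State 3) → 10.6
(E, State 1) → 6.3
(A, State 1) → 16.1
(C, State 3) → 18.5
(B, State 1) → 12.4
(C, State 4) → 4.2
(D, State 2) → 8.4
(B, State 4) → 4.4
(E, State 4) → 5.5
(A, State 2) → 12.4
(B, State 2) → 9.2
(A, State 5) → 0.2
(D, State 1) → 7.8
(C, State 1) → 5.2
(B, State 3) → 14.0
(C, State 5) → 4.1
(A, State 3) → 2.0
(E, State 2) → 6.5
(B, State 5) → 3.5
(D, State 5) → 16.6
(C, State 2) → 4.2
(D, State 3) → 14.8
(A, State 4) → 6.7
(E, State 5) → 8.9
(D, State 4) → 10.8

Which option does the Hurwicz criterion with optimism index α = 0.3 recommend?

A: 0.3·16.1 + 0.7·0.2 = 4.97
B: 0.3·14.0 + 0.7·3.5 = 6.65
C: 0.3·18.5 + 0.7·4.1 = 8.42
D: 0.3·16.6 + 0.7·7.8 = 10.44
E: 0.3·10.6 + 0.7·5.5 = 7.03
Highest Hurwicz score = 10.44 → D.

D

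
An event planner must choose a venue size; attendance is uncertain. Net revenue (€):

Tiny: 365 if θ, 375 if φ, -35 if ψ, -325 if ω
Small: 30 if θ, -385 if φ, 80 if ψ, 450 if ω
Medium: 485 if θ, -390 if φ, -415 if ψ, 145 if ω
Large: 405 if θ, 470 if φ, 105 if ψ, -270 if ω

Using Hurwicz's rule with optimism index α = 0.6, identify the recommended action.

Tiny: 0.6·375 + 0.4·(-325) = 95
Small: 0.6·450 + 0.4·(-385) = 116
Medium: 0.6·485 + 0.4·(-415) = 125
Large: 0.6·470 + 0.4·(-270) = 174
Highest Hurwicz score = 174 → Large.

Large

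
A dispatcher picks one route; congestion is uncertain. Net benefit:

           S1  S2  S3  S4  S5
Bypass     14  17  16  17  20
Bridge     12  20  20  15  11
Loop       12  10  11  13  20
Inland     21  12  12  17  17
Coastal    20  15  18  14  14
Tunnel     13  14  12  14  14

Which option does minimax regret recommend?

Coastal

Column bests: S1=21, S2=20, S3=20, S4=17, S5=20.
Bypass regrets: 7, 3, 4, 0, 0 → max 7
Bridge regrets: 9, 0, 0, 2, 9 → max 9
Loop regrets: 9, 10, 9, 4, 0 → max 10
Inland regrets: 0, 8, 8, 0, 3 → max 8
Coastal regrets: 1, 5, 2, 3, 6 → max 6
Tunnel regrets: 8, 6, 8, 3, 6 → max 8
Smallest max regret = 6 → Coastal.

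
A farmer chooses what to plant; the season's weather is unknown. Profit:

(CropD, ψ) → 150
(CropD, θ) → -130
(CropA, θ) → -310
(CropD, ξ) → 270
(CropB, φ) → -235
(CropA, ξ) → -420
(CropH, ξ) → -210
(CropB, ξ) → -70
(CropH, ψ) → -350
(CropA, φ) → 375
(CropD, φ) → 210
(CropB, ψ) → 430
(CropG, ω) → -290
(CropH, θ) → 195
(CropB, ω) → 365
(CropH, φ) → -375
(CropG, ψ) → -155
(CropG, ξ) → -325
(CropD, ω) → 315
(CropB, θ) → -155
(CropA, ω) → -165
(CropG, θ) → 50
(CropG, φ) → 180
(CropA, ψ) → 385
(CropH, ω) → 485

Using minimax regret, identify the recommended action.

Column bests: θ=195, φ=375, ψ=430, ω=485, ξ=270.
CropD regrets: 325, 165, 280, 170, 0 → max 325
CropB regrets: 350, 610, 0, 120, 340 → max 610
CropH regrets: 0, 750, 780, 0, 480 → max 780
CropG regrets: 145, 195, 585, 775, 595 → max 775
CropA regrets: 505, 0, 45, 650, 690 → max 690
Smallest max regret = 325 → CropD.

CropD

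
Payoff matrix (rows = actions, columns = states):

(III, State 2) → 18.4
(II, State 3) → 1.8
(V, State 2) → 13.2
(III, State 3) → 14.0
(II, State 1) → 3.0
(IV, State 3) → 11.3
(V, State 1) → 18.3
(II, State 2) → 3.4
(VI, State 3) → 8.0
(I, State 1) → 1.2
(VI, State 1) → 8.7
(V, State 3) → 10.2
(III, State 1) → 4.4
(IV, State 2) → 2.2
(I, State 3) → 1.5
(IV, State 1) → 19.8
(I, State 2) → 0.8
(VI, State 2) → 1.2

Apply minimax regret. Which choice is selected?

Column bests: State 1=19.8, State 2=18.4, State 3=14.0.
I regrets: 18.6, 17.6, 12.5 → max 18.6
II regrets: 16.8, 15.0, 12.2 → max 16.8
III regrets: 15.4, 0.0, 0.0 → max 15.4
IV regrets: 0.0, 16.2, 2.7 → max 16.2
V regrets: 1.5, 5.2, 3.8 → max 5.2
VI regrets: 11.1, 17.2, 6.0 → max 17.2
Smallest max regret = 5.2 → V.

V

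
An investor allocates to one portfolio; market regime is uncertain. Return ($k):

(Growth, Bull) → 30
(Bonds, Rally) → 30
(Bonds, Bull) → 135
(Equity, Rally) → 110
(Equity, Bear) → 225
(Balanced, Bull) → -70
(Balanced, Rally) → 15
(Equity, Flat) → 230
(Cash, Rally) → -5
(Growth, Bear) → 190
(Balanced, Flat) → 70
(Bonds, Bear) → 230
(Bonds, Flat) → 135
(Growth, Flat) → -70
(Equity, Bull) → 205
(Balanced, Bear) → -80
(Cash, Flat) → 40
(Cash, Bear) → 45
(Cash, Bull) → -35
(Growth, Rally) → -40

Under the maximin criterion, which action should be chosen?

Equity

Row minima: Balanced=-80, Bonds=30, Growth=-70, Equity=110, Cash=-35
Best worst-case = 110 → Equity.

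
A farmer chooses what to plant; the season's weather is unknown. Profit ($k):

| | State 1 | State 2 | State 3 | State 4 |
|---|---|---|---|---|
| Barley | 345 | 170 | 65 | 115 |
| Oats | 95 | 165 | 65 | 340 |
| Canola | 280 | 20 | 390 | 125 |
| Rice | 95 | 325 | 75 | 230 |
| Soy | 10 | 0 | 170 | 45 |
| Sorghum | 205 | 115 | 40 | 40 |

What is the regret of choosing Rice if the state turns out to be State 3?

315

Best payoff under State 3 is 390.
Regret = 390 − 75 = 315.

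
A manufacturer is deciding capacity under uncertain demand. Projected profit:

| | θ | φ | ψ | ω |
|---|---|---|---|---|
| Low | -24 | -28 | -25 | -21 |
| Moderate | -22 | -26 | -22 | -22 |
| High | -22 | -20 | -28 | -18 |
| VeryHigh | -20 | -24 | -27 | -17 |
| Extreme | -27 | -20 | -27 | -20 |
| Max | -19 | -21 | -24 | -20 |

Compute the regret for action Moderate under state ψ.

0

Best payoff under ψ is -22.
Regret = -22 − (-22) = 0.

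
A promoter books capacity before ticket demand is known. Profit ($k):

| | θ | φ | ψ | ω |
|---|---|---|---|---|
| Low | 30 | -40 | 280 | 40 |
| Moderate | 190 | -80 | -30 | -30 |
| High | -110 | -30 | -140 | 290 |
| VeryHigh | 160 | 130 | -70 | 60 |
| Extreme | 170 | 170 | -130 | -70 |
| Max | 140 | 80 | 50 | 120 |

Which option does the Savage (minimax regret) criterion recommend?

Max

Column bests: θ=190, φ=170, ψ=280, ω=290.
Low regrets: 160, 210, 0, 250 → max 250
Moderate regrets: 0, 250, 310, 320 → max 320
High regrets: 300, 200, 420, 0 → max 420
VeryHigh regrets: 30, 40, 350, 230 → max 350
Extreme regrets: 20, 0, 410, 360 → max 410
Max regrets: 50, 90, 230, 170 → max 230
Smallest max regret = 230 → Max.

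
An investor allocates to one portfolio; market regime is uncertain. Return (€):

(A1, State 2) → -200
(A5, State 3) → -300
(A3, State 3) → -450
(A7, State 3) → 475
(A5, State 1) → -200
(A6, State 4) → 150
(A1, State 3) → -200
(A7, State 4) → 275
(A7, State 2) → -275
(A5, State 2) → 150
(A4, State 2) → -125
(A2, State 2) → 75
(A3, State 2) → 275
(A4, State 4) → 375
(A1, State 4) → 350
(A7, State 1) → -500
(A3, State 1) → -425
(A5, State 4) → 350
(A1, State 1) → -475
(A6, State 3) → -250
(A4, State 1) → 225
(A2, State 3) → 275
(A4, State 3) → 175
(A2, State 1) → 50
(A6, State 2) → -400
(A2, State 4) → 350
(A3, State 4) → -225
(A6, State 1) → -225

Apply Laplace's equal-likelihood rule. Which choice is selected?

A2

Row averages: A1=-131.25, A2=187.5, A3=-206.25, A4=162.5, A5=0, A6=-181.25, A7=-6.25
Highest average = 187.5 → A2.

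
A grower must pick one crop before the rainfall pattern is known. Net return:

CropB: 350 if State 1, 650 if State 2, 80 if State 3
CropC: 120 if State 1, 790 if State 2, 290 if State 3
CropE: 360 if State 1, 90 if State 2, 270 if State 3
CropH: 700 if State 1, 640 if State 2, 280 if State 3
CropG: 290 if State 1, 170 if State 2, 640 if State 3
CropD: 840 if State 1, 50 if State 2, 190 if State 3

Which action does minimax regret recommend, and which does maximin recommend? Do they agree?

minimax regret → CropH; maximin → CropH (agree)

Column bests: State 1=840, State 2=790, State 3=640.
CropB regrets: 490, 140, 560 → max 560
CropC regrets: 720, 0, 350 → max 720
CropE regrets: 480, 700, 370 → max 700
CropH regrets: 140, 150, 360 → max 360
CropG regrets: 550, 620, 0 → max 620
CropD regrets: 0, 740, 450 → max 740
Smallest max regret = 360 → CropH.
Row minima: CropB=80, CropC=120, CropE=90, CropH=280, CropG=170, CropD=50
Best worst-case = 280 → CropH.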